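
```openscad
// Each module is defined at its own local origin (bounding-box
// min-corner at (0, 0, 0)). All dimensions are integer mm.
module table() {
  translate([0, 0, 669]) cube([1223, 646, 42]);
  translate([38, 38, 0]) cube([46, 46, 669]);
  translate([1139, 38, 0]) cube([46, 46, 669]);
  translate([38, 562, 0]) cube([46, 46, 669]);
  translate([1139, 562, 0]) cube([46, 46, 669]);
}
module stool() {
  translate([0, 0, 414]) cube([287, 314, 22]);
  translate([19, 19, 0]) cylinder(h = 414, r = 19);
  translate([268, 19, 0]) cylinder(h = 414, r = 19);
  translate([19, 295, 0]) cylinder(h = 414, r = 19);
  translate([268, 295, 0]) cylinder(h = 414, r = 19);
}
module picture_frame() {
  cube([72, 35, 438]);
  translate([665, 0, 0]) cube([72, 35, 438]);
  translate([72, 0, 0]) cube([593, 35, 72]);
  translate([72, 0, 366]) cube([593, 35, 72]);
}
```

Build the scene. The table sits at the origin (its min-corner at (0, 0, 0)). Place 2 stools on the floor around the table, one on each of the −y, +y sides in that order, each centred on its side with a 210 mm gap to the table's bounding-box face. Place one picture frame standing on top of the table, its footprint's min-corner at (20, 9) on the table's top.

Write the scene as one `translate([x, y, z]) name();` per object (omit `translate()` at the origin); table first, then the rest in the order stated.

table();
translate([468, -524, 0]) stool();
translate([468, 856, 0]) stool();
translate([20, 9, 711]) picture_frame();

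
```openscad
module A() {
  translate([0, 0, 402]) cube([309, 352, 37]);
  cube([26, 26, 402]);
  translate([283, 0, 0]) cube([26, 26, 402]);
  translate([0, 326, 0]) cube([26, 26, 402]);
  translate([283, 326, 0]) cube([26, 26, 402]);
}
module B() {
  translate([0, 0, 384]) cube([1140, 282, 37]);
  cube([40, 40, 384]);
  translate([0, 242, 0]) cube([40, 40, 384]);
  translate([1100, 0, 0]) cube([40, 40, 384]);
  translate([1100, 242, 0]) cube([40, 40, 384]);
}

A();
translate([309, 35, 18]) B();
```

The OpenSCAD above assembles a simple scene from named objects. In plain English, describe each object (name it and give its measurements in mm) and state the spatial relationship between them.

A is a four-legged stool. The seat is a 309×352×37 mm slab whose top surface is at z = 439 mm; four square legs, each 26×26 mm in cross-section, run from the floor (z = 0) to the underside of the seat, each flush with a corner of the seat.

B is a long wooden bench with a 1140 mm (x) × 282 mm (y) seat, 37 mm thick, its top surface 421 mm above the floor. Four 40 mm square legs at the seat corners, flush with the edges, run from z = 0 to the seat underside.

The bench is beside the stool with their tops flush at z = 439.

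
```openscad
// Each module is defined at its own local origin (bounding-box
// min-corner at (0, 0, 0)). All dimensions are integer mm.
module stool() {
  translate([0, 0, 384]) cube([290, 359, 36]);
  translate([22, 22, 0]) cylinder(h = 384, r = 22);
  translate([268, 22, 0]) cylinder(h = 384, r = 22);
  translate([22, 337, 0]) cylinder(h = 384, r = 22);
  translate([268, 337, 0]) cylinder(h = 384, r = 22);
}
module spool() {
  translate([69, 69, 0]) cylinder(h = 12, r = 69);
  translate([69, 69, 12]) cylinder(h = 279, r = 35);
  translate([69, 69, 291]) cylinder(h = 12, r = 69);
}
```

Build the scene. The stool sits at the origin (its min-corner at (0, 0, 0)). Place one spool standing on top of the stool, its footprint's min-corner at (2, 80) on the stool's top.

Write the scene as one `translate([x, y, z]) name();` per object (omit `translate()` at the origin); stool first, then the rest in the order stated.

stool();
translate([2, 80, 420]) spool();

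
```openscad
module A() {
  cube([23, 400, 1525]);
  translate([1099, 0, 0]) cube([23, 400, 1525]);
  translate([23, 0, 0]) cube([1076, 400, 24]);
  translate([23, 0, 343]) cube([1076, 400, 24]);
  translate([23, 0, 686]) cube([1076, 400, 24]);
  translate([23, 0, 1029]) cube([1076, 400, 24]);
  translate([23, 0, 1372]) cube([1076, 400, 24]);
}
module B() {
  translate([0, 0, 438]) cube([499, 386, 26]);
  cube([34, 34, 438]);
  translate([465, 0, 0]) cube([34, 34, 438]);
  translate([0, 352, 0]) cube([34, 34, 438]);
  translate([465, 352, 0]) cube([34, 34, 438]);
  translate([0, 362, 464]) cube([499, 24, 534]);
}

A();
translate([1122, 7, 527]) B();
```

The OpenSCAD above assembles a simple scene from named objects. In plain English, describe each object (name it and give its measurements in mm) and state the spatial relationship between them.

A is an open bookshelf. Two side panels, each 23 mm thick, 400 mm deep and 1525 mm tall, stand 1122 mm apart (outside-to-outside). Between them sit 5 shelves, each 24 mm thick and 400 mm deep, spanning the full gap between the sides. The bottom shelf rests on the floor (its underside at z = 0) and the clear gap between one shelf's top and the next shelf's underside is 319 mm.

B is a chair. The seat is a 499×386×26 mm slab with its top at z = 464 mm, on four 34×34 mm corner legs (flush with the seat edges, standing on z = 0). A flat backrest 24 mm thick, 534 mm tall, spans the full seat width and rises from the seat top along its +y edge, rear face flush with the rear of the seat.

The chair is beside the bookshelf with their tops flush at z = 1525.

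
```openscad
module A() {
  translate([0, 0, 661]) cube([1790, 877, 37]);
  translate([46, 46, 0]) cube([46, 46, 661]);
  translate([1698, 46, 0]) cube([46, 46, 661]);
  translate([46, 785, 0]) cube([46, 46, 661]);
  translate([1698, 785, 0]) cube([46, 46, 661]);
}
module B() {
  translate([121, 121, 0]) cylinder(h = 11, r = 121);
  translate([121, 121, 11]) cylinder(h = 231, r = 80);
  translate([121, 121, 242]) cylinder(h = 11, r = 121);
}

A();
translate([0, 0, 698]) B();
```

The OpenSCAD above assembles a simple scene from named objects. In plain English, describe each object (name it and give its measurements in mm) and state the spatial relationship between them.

A is a table: top 1790 mm (x) × 877 mm (y), 37 mm thick, upper face at z = 698 mm, on four 46×46 mm square legs, each inset 46 mm from the nearest pair of top edges, running from z = 0 to the bottom of the top.

B is a spool: two coaxial disc flanges of radius 121 mm and thickness 11 mm, joined by a core cylinder of radius 80 mm and height 231 mm. The lower flange rests on z = 0 and the three cylinders share a vertical axis.

The spool is on top of the table.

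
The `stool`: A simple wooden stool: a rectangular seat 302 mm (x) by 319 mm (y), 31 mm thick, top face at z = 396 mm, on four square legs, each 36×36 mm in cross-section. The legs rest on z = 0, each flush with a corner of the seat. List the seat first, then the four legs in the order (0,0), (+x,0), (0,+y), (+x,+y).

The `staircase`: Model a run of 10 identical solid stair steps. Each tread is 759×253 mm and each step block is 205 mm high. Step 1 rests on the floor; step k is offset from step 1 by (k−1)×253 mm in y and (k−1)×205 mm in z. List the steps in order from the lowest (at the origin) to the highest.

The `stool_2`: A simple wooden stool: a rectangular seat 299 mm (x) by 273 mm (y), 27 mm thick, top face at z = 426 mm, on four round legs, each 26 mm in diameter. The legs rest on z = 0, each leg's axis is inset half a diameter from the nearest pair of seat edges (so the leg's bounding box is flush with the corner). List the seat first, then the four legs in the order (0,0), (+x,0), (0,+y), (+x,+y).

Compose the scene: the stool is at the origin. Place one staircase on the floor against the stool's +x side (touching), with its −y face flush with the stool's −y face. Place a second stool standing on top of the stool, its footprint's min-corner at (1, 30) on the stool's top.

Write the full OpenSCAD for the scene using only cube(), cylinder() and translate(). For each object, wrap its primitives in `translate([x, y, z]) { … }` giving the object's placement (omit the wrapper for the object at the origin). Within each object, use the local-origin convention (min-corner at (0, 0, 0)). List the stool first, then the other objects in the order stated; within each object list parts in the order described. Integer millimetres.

translate([0, 0, 365]) cube([302, 319, 31]);
cube([36, 36, 365]);
translate([266, 0, 0]) cube([36, 36, 365]);
translate([0, 283, 0]) cube([36, 36, 365]);
translate([266, 283, 0]) cube([36, 36, 365]);
translate([302, 0, 0]) {
  cube([759, 253, 205]);
  translate([0, 253, 205]) cube([759, 253, 205]);
  translate([0, 506, 410]) cube([759, 253, 205]);
  translate([0, 759, 615]) cube([759, 253, 205]);
  translate([0, 1012, 820]) cube([759, 253, 205]);
  translate([0, 1265, 1025]) cube([759, 253, 205]);
  translate([0, 1518, 1230]) cube([759, 253, 205]);
  translate([0, 1771, 1435]) cube([759, 253, 205]);
  translate([0, 2024, 1640]) cube([759, 253, 205]);
  translate([0, 2277, 1845]) cube([759, 253, 205]);
}
translate([1, 30, 396]) {
  translate([0, 0, 399]) cube([299, 273, 27]);
  translate([13, 13, 0]) cylinder(h = 399, r = 13);
  translate([286, 13, 0]) cylinder(h = 399, r = 13);
  translate([13, 260, 0]) cylinder(h = 399, r = 13);
  translate([286, 260, 0]) cylinder(h = 399, r = 13);
}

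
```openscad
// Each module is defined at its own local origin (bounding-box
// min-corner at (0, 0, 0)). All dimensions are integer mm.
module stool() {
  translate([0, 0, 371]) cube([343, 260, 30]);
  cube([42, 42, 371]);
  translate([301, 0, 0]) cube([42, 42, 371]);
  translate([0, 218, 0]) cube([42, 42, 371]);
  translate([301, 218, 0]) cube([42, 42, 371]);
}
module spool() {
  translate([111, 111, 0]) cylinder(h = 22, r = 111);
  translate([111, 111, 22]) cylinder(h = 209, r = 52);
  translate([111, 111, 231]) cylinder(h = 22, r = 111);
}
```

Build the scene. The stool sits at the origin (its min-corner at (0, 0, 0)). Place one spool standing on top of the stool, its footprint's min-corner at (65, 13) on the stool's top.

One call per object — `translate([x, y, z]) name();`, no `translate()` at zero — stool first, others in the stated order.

stool();
translate([65, 13, 401]) spool();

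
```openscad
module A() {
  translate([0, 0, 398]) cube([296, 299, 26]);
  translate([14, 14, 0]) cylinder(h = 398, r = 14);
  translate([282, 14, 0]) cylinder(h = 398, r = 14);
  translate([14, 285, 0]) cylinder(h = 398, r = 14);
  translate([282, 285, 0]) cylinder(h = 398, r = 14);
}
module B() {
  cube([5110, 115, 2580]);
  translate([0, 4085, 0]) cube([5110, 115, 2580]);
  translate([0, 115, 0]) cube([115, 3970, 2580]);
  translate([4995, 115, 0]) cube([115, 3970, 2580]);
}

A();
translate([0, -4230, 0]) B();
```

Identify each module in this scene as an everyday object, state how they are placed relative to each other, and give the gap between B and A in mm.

A is a stool. B is a house frame. The house frame is on the floor beside the stool on its −y side. The gap between the house frame and the stool is 30 mm.

The house frame's nearest face is 30 mm from the stool's −y face.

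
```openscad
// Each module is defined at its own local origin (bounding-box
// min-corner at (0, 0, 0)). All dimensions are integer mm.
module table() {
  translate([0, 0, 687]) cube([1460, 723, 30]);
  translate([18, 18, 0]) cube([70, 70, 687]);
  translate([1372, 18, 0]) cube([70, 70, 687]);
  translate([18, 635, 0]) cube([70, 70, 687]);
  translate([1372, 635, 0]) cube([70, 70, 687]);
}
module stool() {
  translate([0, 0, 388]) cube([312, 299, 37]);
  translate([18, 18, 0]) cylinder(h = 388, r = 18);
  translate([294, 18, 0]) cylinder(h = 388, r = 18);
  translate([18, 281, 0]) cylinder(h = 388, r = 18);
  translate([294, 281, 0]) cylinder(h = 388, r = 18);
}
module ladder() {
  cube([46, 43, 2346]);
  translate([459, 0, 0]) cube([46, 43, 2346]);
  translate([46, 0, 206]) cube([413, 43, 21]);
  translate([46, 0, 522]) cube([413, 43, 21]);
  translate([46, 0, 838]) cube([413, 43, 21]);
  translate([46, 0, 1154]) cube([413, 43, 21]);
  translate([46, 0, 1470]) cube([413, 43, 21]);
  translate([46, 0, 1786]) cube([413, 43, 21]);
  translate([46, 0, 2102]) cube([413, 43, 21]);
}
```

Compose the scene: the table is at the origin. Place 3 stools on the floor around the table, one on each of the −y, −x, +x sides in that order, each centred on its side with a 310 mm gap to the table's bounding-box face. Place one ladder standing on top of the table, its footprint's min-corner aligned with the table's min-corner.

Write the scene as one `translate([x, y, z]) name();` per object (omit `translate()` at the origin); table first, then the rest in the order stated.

table();
translate([574, -609, 0]) stool();
translate([-622, 212, 0]) stool();
translate([1770, 212, 0]) stool();
translate([0, 0, 717]) ladder();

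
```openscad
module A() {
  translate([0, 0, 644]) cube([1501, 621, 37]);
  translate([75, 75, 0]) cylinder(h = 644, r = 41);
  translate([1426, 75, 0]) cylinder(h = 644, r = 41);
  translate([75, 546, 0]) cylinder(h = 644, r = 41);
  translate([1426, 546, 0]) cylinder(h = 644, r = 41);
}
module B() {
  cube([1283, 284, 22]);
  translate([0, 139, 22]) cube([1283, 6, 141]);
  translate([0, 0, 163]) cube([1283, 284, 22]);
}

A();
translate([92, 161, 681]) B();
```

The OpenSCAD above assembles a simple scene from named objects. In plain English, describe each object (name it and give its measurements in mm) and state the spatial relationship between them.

A is a table: top 1501 mm (x) × 621 mm (y), 37 mm thick, upper face at z = 681 mm, on four round legs of 82 mm diameter, each leg's bounding box inset 34 mm from the nearest pair of top edges, running from z = 0 to the bottom of the top.

B is an I-beam lying along x, 1283 mm long. Overall section height 185 mm. Two flanges 284 mm wide (y) and 22 mm thick, one on the floor and one at the top; a web 6 mm thick runs between them, centred on the flange width.

The I-beam is on top of the table.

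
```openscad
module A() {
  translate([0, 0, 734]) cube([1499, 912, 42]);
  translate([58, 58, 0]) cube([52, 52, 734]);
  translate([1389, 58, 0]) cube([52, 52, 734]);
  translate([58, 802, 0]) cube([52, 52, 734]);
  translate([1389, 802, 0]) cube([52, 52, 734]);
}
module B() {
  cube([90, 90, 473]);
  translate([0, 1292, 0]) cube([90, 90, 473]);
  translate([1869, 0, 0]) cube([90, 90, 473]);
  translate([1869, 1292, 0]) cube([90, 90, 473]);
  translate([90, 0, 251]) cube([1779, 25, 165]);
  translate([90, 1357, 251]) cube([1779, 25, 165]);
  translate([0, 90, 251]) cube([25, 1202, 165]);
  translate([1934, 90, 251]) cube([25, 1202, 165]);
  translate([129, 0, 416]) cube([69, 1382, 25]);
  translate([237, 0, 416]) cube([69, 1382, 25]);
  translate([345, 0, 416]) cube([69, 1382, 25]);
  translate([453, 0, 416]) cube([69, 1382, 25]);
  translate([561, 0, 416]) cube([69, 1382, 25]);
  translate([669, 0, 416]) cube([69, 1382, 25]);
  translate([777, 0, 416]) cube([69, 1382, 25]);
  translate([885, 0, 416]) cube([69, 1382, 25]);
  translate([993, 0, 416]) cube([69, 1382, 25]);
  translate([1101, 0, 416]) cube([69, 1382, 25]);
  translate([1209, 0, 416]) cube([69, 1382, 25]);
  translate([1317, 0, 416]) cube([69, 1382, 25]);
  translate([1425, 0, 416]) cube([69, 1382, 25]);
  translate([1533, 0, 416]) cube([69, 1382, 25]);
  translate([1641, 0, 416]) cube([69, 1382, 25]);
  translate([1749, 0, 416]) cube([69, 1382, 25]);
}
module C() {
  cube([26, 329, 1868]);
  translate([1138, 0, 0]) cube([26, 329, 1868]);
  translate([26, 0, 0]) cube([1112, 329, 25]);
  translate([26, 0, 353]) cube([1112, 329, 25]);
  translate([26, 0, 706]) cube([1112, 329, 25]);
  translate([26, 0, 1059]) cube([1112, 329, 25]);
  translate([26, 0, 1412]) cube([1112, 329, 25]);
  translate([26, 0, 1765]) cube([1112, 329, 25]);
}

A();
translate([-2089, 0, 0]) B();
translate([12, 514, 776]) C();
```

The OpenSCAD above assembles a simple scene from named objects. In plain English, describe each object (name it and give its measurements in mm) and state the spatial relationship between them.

A is a table with a 1499×912 mm rectangular top, 42 mm thick, top surface at z = 776 mm, supported by four 52×52 mm square legs, each inset 58 mm from the nearest pair of top edges, running from the floor.

B is a bed frame 1959 mm long (x) by 1382 mm wide (y). Four 90×90 mm corner posts, 473 mm tall, at the corners of the footprint. Four rails of 25 mm thickness and 165 mm height run between adjacent posts with their undersides at z = 251 mm, their outer faces flush with the outside of the frame (the two x-running rails run between the posts' inner faces; the two y-running rails run between the posts' inner faces). 16 slats, each 69 mm wide (x) and 25 mm thick, lie across the top of the two x-running rails, running the full 1382 mm width of the frame in y; the slats are evenly spaced along x between the inner faces of the end posts with equal gaps (rounded down to the nearest mm) at the −x end and between each pair — any rounding remainder accumulates at the +x end.

C is a bookshelf 1164 mm wide overall, 329 mm deep and 1868 mm tall. The two sides are 26 mm thick vertical panels. 6 horizontal shelves of 25 mm thickness span between the inner faces of the sides; the lowest shelf sits on the floor and shelves are stacked with a clear vertical gap of 328 mm between each pair.

The bed frame is on the floor beside the table on its −x side. The bookshelf is on top of the table.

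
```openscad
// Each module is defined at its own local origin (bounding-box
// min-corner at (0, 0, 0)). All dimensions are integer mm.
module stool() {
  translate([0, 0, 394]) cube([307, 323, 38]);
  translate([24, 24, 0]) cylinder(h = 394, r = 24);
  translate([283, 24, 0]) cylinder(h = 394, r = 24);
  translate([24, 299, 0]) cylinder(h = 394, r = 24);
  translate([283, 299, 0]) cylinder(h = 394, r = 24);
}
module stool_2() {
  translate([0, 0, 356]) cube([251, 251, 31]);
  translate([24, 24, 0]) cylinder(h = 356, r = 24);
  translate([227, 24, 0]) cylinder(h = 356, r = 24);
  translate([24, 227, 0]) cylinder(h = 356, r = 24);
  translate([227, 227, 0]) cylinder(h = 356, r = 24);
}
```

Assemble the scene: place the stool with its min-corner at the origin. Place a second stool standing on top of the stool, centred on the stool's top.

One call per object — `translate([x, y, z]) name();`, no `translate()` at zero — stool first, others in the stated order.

stool();
translate([28, 36, 432]) stool_2();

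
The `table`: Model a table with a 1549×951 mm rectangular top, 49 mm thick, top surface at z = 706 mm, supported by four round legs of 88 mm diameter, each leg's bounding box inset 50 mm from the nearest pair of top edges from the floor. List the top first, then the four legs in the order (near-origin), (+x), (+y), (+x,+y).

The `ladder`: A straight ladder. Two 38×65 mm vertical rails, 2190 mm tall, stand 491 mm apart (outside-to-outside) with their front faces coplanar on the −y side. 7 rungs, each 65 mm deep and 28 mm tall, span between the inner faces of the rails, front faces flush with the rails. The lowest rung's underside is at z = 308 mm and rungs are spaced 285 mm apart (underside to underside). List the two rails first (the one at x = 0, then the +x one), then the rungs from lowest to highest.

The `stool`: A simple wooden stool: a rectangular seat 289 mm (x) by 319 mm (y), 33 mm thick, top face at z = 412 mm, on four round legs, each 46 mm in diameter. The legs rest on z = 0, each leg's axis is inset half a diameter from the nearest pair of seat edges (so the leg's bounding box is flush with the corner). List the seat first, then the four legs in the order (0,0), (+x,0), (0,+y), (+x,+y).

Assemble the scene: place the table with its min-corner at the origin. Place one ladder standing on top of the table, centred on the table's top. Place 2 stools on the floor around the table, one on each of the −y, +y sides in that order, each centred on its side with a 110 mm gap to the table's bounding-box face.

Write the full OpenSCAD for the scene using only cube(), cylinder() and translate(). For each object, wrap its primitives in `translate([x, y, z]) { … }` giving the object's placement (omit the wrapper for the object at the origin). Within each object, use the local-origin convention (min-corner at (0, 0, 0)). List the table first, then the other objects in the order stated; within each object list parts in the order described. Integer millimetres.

translate([0, 0, 657]) cube([1549, 951, 49]);
translate([94, 94, 0]) cylinder(h = 657, r = 44);
translate([1455, 94, 0]) cylinder(h = 657, r = 44);
translate([94, 857, 0]) cylinder(h = 657, r = 44);
translate([1455, 857, 0]) cylinder(h = 657, r = 44);
translate([529, 443, 706]) {
  cube([38, 65, 2190]);
  translate([453, 0, 0]) cube([38, 65, 2190]);
  translate([38, 0, 308]) cube([415, 65, 28]);
  translate([38, 0, 593]) cube([415, 65, 28]);
  translate([38, 0, 878]) cube([415, 65, 28]);
  translate([38, 0, 1163]) cube([415, 65, 28]);
  translate([38, 0, 1448]) cube([415, 65, 28]);
  translate([38, 0, 1733]) cube([415, 65, 28]);
  translate([38, 0, 2018]) cube([415, 65, 28]);
}
translate([630, -429, 0]) {
  translate([0, 0, 379]) cube([289, 319, 33]);
  translate([23, 23, 0]) cylinder(h = 379, r = 23);
  translate([266, 23, 0]) cylinder(h = 379, r = 23);
  translate([23, 296, 0]) cylinder(h = 379, r = 23);
  translate([266, 296, 0]) cylinder(h = 379, r = 23);
}
translate([630, 1061, 0]) {
  translate([0, 0, 379]) cube([289, 319, 33]);
  translate([23, 23, 0]) cylinder(h = 379, r = 23);
  translate([266, 23, 0]) cylinder(h = 379, r = 23);
  translate([23, 296, 0]) cylinder(h = 379, r = 23);
  translate([266, 296, 0]) cylinder(h = 379, r = 23);
}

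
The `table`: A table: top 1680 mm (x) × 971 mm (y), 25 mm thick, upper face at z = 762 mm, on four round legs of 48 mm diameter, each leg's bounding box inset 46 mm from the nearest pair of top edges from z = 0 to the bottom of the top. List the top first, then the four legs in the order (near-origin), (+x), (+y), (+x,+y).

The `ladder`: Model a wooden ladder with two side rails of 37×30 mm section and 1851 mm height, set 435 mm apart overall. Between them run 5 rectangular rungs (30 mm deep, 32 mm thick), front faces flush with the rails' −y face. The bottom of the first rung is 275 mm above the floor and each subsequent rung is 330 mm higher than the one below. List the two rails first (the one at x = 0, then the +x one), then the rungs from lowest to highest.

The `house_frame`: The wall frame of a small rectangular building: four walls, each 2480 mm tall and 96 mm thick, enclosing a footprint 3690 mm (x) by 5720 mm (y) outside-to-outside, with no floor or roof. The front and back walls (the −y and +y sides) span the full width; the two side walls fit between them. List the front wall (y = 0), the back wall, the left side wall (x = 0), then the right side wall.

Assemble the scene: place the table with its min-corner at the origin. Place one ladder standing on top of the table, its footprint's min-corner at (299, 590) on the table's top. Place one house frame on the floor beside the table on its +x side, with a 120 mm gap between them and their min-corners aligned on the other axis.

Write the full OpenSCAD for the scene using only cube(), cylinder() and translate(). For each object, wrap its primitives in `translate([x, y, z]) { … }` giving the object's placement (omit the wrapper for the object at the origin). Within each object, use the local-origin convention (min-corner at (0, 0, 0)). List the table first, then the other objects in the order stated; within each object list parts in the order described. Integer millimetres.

translate([0, 0, 737]) cube([1680, 971, 25]);
translate([70, 70, 0]) cylinder(h = 737, r = 24);
translate([1610, 70, 0]) cylinder(h = 737, r = 24);
translate([70, 901, 0]) cylinder(h = 737, r = 24);
translate([1610, 901, 0]) cylinder(h = 737, r = 24);
translate([299, 590, 762]) {
  cube([37, 30, 1851]);
  translate([398, 0, 0]) cube([37, 30, 1851]);
  translate([37, 0, 275]) cube([361, 30, 32]);
  translate([37, 0, 605]) cube([361, 30, 32]);
  translate([37, 0, 935]) cube([361, 30, 32]);
  translate([37, 0, 1265]) cube([361, 30, 32]);
  translate([37, 0, 1595]) cube([361, 30, 32]);
}
translate([1800, 0, 0]) {
  cube([3690, 96, 2480]);
  translate([0, 5624, 0]) cube([3690, 96, 2480]);
  translate([0, 96, 0]) cube([96, 5528, 2480]);
  translate([3594, 96, 0]) cube([96, 5528, 2480]);
}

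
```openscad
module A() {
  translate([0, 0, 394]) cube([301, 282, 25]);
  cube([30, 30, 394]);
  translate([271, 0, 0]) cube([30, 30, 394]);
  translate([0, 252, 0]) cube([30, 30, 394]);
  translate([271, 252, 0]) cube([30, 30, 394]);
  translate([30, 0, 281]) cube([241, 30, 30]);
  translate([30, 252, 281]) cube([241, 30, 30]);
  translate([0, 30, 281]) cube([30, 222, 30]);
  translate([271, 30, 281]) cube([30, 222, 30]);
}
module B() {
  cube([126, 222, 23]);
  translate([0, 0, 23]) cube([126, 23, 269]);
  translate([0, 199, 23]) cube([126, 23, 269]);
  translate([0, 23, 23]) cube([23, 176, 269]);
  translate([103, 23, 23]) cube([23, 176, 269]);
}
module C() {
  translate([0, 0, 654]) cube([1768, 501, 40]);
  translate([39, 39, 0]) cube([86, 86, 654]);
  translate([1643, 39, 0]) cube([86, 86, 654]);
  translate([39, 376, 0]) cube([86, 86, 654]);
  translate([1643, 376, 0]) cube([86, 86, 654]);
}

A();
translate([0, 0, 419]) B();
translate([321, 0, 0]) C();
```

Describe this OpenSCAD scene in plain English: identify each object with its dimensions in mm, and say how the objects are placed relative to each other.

A is a four-legged stool. The seat is 301×282 mm, 25 mm thick, top at z = 419 mm. It stands on four square legs, each 30×30 mm in cross-section, from z = 0 to the seat underside, each flush with a corner of the seat. Four stretchers, 30 mm wide and 30 mm tall, connect adjacent legs with their undersides at z = 281 mm, each running between the inner faces of the legs it joins and aligned with the legs' outer faces on the other axis.

B is an open storage box with external size 126×222×292 mm and wall thickness 23 mm (the base is also 23 mm thick). The base covers the whole footprint; the four walls stand on the base, with the y-facing walls full-width and the x-facing walls fitting between their inner faces.

C is a table: top 1768 mm (x) × 501 mm (y), 40 mm thick, upper face at z = 694 mm, on four 86×86 mm square legs, each inset 39 mm from the nearest pair of top edges, running from z = 0 to the bottom of the top.

The open box is on top of the stool. The table is on the floor beside the stool on its +x side.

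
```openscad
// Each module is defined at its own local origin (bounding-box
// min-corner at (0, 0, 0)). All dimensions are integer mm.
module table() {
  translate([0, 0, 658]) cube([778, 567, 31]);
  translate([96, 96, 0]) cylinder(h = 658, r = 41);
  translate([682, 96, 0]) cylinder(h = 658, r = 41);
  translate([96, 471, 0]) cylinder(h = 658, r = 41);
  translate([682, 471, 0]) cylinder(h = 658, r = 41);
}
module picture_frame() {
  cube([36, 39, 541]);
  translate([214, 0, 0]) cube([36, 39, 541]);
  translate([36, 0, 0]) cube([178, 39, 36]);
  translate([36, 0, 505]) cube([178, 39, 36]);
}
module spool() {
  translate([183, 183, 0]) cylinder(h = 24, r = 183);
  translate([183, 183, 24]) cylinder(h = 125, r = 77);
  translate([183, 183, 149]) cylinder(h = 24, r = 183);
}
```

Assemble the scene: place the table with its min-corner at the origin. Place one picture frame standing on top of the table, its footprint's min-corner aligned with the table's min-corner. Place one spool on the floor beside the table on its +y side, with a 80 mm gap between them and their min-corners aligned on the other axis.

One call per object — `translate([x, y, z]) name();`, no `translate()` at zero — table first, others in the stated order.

table();
translate([0, 0, 689]) picture_frame();
translate([0, 647, 0]) spool();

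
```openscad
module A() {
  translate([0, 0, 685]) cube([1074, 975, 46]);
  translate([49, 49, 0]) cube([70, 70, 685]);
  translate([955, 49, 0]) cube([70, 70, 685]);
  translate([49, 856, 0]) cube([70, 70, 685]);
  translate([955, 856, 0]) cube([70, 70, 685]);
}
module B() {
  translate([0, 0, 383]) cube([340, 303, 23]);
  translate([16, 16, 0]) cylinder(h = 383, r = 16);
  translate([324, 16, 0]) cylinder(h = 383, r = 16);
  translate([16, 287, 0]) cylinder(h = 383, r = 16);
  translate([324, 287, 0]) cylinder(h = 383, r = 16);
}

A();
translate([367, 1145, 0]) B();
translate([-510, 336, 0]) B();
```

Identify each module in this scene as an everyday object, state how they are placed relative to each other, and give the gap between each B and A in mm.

A is a table. B is a stool. Two stools sit around the table at the +y, −x sides. The gap between each stool and the table is 170 mm.

Each stool's nearest face is 170 mm from the table's bounding box.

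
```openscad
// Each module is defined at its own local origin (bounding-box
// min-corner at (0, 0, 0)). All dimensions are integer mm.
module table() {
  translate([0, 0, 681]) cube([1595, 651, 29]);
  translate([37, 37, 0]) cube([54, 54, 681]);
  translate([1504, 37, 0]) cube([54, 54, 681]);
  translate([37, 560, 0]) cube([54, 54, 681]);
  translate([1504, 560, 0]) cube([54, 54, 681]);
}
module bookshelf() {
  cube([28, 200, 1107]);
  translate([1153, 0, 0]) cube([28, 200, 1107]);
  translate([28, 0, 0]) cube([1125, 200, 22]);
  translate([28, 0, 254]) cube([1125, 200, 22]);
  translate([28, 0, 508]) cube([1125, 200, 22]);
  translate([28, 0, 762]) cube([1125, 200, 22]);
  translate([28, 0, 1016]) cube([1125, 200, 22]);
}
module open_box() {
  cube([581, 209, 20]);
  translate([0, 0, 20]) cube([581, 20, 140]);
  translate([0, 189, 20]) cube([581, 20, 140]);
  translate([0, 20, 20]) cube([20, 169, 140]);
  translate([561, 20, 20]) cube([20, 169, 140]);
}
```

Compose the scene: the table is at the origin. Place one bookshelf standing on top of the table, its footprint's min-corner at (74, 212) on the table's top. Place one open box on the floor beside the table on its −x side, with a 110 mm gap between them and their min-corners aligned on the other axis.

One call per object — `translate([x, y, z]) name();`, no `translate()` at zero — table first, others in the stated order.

table();
translate([74, 212, 710]) bookshelf();
translate([-691, 0, 0]) open_box();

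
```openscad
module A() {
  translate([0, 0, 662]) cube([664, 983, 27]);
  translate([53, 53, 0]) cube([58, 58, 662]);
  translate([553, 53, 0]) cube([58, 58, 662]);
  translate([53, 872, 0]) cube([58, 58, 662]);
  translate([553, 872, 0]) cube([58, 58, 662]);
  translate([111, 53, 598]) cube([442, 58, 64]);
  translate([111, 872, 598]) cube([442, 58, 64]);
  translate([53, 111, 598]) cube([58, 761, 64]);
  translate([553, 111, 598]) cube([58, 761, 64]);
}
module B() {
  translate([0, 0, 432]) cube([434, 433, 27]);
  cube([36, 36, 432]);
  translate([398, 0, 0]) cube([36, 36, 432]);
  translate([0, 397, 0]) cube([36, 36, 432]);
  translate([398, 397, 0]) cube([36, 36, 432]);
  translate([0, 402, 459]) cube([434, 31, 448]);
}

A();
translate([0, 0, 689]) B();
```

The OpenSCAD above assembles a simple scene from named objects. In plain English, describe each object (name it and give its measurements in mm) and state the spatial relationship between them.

A is a table with a 664×983 mm rectangular top, 27 mm thick, top surface at z = 689 mm, supported by four 58×58 mm square legs, each inset 53 mm from the nearest pair of top edges, running from the floor. Four apron rails, 58 mm thick and 64 mm tall, run between adjacent legs with their top edges flush with the underside of the top and their outer faces flush with the legs' outer faces.

B is a chair: 434×433 mm seat, 27 mm thick, top at z = 459 mm, on four 36 mm square corner legs flush with the seat edges. A 31 mm thick backrest slab spans the full seat width, extending 448 mm above the seat top, its back face flush with the seat's +y edge.

The chair is on top of the table.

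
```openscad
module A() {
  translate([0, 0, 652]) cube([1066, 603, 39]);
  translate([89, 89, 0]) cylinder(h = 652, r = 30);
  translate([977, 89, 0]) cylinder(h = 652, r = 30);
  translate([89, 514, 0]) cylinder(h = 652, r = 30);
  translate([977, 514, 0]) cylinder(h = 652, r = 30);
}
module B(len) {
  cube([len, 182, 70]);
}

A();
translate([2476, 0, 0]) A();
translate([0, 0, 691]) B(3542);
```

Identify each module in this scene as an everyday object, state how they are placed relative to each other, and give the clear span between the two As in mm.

Second table starts at x = 2476; first ends at x = 1066; clear span = 2476 − 1066 = 1410 mm.

A is a table. B is a beam. A beam spans the tops of two tables. The clear span between the two tables is 1410 mm.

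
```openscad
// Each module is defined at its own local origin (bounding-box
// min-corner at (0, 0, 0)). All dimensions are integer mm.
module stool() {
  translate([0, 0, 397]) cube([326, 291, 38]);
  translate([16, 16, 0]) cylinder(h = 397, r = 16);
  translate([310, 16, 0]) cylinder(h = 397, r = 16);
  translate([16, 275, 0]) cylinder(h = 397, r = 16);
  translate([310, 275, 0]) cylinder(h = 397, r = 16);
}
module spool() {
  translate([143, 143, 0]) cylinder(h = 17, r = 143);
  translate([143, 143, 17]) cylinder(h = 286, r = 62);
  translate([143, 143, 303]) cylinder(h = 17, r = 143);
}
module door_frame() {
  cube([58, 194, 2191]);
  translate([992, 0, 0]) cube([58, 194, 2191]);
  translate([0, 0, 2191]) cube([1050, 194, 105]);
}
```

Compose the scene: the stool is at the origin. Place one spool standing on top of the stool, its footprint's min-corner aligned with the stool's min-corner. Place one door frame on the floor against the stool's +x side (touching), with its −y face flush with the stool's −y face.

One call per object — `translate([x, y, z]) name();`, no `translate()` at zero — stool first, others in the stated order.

stool();
translate([0, 0, 435]) spool();
translate([326, 0, 0]) door_frame();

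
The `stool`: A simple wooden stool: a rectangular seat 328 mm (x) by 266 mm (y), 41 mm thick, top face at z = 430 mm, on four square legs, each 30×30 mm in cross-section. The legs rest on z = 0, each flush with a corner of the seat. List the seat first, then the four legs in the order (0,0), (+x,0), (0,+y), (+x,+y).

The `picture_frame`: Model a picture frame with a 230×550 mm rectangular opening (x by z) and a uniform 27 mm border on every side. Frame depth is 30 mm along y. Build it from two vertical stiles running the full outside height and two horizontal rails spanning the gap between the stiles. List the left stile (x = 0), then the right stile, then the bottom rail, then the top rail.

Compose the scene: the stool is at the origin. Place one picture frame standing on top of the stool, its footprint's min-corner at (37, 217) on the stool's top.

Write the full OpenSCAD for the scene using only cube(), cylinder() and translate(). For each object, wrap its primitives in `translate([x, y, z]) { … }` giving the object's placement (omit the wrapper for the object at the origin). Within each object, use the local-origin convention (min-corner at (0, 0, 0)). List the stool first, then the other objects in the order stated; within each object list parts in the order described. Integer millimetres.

translate([0, 0, 389]) cube([328, 266, 41]);
cube([30, 30, 389]);
translate([298, 0, 0]) cube([30, 30, 389]);
translate([0, 236, 0]) cube([30, 30, 389]);
translate([298, 236, 0]) cube([30, 30, 389]);
translate([37, 217, 430]) {
  cube([27, 30, 604]);
  translate([257, 0, 0]) cube([27, 30, 604]);
  translate([27, 0, 0]) cube([230, 30, 27]);
  translate([27, 0, 577]) cube([230, 30, 27]);
}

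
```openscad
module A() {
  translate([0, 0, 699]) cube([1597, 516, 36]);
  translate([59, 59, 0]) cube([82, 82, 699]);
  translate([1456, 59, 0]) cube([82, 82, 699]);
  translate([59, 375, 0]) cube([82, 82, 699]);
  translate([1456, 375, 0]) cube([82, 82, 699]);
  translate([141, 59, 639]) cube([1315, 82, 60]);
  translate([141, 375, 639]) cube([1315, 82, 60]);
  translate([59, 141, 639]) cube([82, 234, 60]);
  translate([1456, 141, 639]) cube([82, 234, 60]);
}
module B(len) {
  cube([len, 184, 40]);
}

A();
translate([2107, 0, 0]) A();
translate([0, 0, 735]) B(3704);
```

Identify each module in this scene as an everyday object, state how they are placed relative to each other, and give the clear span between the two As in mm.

A is a table. B is a beam. A beam spans the tops of two tables. The clear span between the two tables is 510 mm.

Second table starts at x = 2107; first ends at x = 1597; clear span = 2107 − 1597 = 510 mm.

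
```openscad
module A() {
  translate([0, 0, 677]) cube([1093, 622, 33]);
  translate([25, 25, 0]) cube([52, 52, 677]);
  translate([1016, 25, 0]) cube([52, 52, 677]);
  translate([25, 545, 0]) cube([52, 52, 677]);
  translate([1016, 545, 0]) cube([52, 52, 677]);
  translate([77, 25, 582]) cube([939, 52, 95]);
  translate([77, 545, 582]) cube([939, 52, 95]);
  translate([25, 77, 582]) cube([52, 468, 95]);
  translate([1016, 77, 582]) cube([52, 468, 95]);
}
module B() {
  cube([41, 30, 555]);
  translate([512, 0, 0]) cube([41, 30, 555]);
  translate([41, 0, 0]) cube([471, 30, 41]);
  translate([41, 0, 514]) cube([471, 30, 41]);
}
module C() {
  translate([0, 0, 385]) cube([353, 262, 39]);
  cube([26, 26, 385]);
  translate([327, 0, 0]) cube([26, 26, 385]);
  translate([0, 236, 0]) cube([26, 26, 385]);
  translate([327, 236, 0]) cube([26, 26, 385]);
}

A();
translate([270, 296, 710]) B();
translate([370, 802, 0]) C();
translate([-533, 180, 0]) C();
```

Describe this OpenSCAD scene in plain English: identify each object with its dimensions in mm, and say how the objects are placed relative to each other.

A is a rectangular dining table. The top is 1093×622×33 mm with its upper surface at z = 710 mm. It stands on four 52×52 mm square legs, each inset 25 mm from the nearest pair of top edges, running from the floor to the underside of the top. Four apron rails, 52 mm thick and 95 mm tall, run between adjacent legs with their top edges flush with the underside of the top and their outer faces flush with the legs' outer faces.

B is a picture frame with a 471×473 mm rectangular opening (x by z) and a uniform 41 mm border on every side. Frame depth is 30 mm along y. It is built from two vertical stiles running the full outside height and two horizontal rails spanning the gap between the stiles.

C is a simple wooden stool: a rectangular seat 353 mm (x) by 262 mm (y), 39 mm thick, top face at z = 424 mm, on four square legs, each 26×26 mm in cross-section. The legs rest on z = 0, each flush with a corner of the seat.

The picture frame is on top of the table, centred. Two stools sit around the table at the +y, −x sides.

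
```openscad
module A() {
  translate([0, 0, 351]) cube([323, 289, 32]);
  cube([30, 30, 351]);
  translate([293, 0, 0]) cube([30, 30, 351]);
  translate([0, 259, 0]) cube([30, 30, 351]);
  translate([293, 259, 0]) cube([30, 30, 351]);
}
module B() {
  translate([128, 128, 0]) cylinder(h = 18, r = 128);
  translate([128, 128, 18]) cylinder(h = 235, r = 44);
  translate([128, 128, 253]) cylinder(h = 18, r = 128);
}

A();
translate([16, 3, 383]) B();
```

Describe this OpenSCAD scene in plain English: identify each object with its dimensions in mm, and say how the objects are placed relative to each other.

A is a simple wooden stool: a rectangular seat 323 mm (x) by 289 mm (y), 32 mm thick, top face at z = 383 mm, on four square legs, each 30×30 mm in cross-section. The legs rest on z = 0, each flush with a corner of the seat.

B is a spool: two coaxial disc flanges of radius 128 mm and thickness 18 mm, joined by a core cylinder of radius 44 mm and height 235 mm. The lower flange rests on z = 0 and the three cylinders share a vertical axis.

The spool is on top of the stool.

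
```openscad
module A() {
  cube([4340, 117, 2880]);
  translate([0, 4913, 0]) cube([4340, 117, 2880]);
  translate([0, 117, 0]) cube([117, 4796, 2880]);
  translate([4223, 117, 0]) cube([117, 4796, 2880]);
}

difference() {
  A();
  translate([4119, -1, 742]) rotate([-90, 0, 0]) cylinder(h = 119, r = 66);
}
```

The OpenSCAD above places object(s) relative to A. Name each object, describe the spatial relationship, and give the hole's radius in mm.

A is a house frame. The house frame has a circular hole through its front wall. The hole's radius is 66 mm.

The subtracted cylinder has r = 66 mm.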